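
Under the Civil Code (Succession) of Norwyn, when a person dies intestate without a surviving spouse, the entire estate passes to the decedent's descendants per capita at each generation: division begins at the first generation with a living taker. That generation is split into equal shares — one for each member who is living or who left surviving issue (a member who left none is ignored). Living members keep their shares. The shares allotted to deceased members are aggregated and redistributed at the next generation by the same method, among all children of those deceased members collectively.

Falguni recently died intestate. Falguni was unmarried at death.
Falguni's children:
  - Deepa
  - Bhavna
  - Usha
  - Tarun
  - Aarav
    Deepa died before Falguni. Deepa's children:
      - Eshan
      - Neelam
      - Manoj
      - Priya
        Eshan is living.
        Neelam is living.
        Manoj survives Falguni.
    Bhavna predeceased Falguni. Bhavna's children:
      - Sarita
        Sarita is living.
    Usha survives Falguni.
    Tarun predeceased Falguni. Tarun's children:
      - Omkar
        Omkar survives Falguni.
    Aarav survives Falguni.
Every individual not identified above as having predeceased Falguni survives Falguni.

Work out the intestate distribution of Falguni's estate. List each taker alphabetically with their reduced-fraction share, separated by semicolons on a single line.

Aarav 1/5; Eshan 1/10; Manoj 1/10; Neelam 1/10; Omkar 1/10; Priya 1/10; Sarita 1/10; Usha 1/5

There is no surviving spouse, so the entire estate passes to Falguni's descendants per capita at each generation.
At generation 1 (Deepa, Bhavna, Usha, Tarun, Aarav) there are 5 shares of (1)/5 = 1/5 each.
Living: Usha and Aarav — each takes 1/5.
Deceased: Deepa, Bhavna, and Tarun. Their combined 3/5 is pooled and carried to generation 2.
At generation 2 (Eshan, Neelam, Manoj, Priya, Sarita, Omkar) there are 6 shares of (3/5)/6 = 1/10 each.
Living: Eshan, Neelam, Manoj, Priya, Sarita, and Omkar — each takes 1/10.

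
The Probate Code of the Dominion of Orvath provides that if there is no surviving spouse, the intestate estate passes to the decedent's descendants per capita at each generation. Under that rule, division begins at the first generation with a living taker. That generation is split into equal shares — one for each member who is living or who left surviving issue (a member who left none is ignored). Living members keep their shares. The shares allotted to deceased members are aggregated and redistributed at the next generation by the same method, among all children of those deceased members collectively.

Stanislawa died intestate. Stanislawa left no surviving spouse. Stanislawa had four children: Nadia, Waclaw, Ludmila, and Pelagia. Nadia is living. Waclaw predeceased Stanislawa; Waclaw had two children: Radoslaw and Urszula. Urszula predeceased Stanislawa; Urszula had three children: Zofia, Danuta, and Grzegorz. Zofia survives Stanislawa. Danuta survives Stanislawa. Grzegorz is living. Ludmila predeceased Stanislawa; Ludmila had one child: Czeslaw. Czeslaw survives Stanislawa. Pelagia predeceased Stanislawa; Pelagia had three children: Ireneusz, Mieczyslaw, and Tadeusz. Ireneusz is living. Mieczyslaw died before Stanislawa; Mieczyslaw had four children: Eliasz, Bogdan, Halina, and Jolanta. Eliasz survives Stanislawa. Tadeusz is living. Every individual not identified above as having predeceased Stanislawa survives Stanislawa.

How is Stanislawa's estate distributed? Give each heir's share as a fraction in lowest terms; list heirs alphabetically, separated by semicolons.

There is no surviving spouse, so the entire estate passes to Stanislawa's descendants per capita at each generation.
At generation 1 (Nadia, Waclaw, Ludmila, Pelagia) there are 4 shares of (1)/4 = 1/4 each.
Living: Nadia — each takes 1/4.
Deceased: Waclaw, Ludmila, and Pelagia. Their combined 3/4 is pooled and carried to generation 2.
At generation 2 (Radoslaw, Urszula, Czeslaw, Ireneusz, Mieczyslaw, Tadeusz) there are 6 shares of (3/4)/6 = 1/8 each.
Living: Radoslaw, Czeslaw, Ireneusz, and Tadeusz — each takes 1/8.
Deceased: Urszula and Mieczyslaw. Their combined 1/4 is pooled and carried to generation 3.
At generation 3 (Zofia, Danuta, Grzegorz, Eliasz, Bogdan, Halina, Jolanta) there are 7 shares of (1/4)/7 = 1/28 each.
Living: Zofia, Danuta, Grzegorz, Eliasz, Bogdan, Halina, and Jolanta — each takes 1/28.

Bogdan 1/28; Czeslaw 1/8; Danuta 1/28; Eliasz 1/28; Grzegorz 1/28; Halina 1/28; Ireneusz 1/8; Jolanta 1/28; Nadia 1/4; Radoslaw 1/8; Tadeusz 1/8; Zofia 1/28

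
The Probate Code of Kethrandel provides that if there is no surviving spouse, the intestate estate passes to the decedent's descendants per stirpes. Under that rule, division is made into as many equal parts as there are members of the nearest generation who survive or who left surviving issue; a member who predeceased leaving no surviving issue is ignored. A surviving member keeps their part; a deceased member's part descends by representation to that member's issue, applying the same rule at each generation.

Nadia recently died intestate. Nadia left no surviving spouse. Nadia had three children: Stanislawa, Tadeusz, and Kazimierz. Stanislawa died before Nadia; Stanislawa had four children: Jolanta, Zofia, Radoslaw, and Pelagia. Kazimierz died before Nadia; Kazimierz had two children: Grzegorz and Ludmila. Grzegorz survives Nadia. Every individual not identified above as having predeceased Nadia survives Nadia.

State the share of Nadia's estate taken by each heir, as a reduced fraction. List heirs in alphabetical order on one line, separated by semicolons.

Grzegorz 1/6; Jolanta 1/12; Ludmila 1/6; Pelagia 1/12; Radoslaw 1/12; Tadeusz 1/3; Zofia 1/12

There is no surviving spouse, so the entire estate passes to Nadia's descendants per stirpes.
The estate is divided into 3 equal shares of 1/3 among Stanislawa, Tadeusz, Kazimierz.
Stanislawa predeceased; the 1/3 allotted to Stanislawa's branch passes to Stanislawa's issue by representation.
The 1/3 is divided into 4 equal shares of 1/12 among Jolanta, Zofia, Radoslaw, Pelagia.
Jolanta is living and takes 1/12.
Zofia is living and takes 1/12.
Radoslaw is living and takes 1/12.
Pelagia is living and takes 1/12.
Tadeusz is living and takes 1/3.
Kazimierz predeceased; the 1/3 allotted to Kazimierz's branch passes to Kazimierz's issue by representation.
The 1/3 is divided into 2 equal shares of 1/6 among Grzegorz, Ludmila.
Grzegorz is living and takes 1/6.
Ludmila is living and takes 1/6.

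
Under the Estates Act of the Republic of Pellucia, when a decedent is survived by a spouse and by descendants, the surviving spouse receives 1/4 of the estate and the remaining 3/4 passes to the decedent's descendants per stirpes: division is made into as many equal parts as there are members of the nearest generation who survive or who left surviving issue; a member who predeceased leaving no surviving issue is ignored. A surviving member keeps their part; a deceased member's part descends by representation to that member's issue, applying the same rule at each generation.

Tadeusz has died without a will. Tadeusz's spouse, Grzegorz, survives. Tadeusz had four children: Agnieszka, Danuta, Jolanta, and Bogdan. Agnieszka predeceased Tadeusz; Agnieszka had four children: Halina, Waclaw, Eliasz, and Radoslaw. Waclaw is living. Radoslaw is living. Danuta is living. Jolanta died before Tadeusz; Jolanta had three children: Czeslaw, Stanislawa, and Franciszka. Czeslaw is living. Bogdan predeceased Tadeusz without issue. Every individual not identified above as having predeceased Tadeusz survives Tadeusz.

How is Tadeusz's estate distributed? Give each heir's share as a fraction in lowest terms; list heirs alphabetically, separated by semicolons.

Czeslaw 1/12; Danuta 1/4; Eliasz 1/16; Franciszka 1/12; Grzegorz 1/4; Halina 1/16; Radoslaw 1/16; Stanislawa 1/12; Waclaw 1/16

Grzegorz, as surviving spouse, takes 1/4.
The remaining 3/4 passes to Tadeusz's descendants per stirpes.
Bogdan left no surviving issue, so that branch lapses and is disregarded.
The 3/4 is divided into 3 equal shares of 1/4 among Agnieszka, Danuta, Jolanta.
Agnieszka predeceased; the 1/4 allotted to Agnieszka's branch passes to Agnieszka's issue by representation.
The 1/4 is divided into 4 equal shares of 1/16 among Halina, Waclaw, Eliasz, Radoslaw.
Halina is living and takes 1/16.
Waclaw is living and takes 1/16.
Eliasz is living and takes 1/16.
Radoslaw is living and takes 1/16.
Danuta is living and takes 1/4.
Jolanta predeceased; the 1/4 allotted to Jolanta's branch passes to Jolanta's issue by representation.
The 1/4 is divided into 3 equal shares of 1/12 among Czeslaw, Stanislawa, Franciszka.
Czeslaw is living and takes 1/12.
Stanislawa is living and takes 1/12.
Franciszka is living and takes 1/12.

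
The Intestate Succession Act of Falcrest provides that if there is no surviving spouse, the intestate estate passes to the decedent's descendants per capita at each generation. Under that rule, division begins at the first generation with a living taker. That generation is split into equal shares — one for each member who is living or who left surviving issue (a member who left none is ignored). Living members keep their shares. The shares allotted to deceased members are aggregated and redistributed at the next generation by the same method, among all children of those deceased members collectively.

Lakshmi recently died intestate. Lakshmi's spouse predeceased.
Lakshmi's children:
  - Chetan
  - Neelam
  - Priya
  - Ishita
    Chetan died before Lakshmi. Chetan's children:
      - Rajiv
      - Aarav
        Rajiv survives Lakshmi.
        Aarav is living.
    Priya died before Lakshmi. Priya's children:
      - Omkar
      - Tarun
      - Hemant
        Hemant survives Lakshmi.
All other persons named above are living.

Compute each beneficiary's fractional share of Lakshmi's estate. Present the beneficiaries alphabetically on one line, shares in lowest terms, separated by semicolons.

Aarav 1/10; Hemant 1/10; Ishita 1/4; Neelam 1/4; Omkar 1/10; Rajiv 1/10; Tarun 1/10

There is no surviving spouse, so the entire estate passes to Lakshmi's descendants per capita at each generation.
At generation 1 (Chetan, Neelam, Priya, Ishita) there are 4 shares of (1)/4 = 1/4 each.
Living: Neelam and Ishita — each takes 1/4.
Deceased: Chetan and Priya. Their combined 1/2 is pooled and carried to generation 2.
At generation 2 (Rajiv, Aarav, Omkar, Tarun, Hemant) there are 5 shares of (1/2)/5 = 1/10 each.
Living: Rajiv, Aarav, Omkar, Tarun, and Hemant — each takes 1/10.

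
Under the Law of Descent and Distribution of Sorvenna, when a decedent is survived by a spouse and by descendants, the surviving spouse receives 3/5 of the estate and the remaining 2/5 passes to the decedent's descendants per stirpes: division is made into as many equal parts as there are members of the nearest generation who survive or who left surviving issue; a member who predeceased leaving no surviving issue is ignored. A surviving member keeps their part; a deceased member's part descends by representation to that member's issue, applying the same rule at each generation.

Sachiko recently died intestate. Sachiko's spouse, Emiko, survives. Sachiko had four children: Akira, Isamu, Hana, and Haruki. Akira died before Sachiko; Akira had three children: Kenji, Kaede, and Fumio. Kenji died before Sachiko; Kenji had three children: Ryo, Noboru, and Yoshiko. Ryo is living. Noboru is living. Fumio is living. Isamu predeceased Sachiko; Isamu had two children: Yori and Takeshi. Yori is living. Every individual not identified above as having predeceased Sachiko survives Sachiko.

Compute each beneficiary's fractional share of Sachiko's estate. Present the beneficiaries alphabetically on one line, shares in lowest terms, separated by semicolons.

Emiko, as surviving spouse, takes 3/5.
The remaining 2/5 passes to Sachiko's descendants per stirpes.
The 2/5 is divided into 4 equal shares of 1/10 among Akira, Isamu, Hana, Haruki.
Akira predeceased; the 1/10 allotted to Akira's branch passes to Akira's issue by representation.
The 1/10 is divided into 3 equal shares of 1/30 among Kenji, Kaede, Fumio.
Kenji predeceased; the 1/30 allotted to Kenji's branch passes to Kenji's issue by representation.
The 1/30 is divided into 3 equal shares of 1/90 among Ryo, Noboru, Yoshiko.
Ryo is living and takes 1/90.
Noboru is living and takes 1/90.
Yoshiko is living and takes 1/90.
Kaede is living and takes 1/30.
Fumio is living and takes 1/30.
Isamu predeceased; the 1/10 allotted to Isamu's branch passes to Isamu's issue by representation.
The 1/10 is divided into 2 equal shares of 1/20 among Yori, Takeshi.
Yori is living and takes 1/20.
Takeshi is living and takes 1/20.
Hana is living and takes 1/10.
Haruki is living and takes 1/10.

Emiko 3/5; Fumio 1/30; Hana 1/10; Haruki 1/10; Kaede 1/30; Noboru 1/90; Ryo 1/90; Takeshi 1/20; Yori 1/20; Yoshiko 1/90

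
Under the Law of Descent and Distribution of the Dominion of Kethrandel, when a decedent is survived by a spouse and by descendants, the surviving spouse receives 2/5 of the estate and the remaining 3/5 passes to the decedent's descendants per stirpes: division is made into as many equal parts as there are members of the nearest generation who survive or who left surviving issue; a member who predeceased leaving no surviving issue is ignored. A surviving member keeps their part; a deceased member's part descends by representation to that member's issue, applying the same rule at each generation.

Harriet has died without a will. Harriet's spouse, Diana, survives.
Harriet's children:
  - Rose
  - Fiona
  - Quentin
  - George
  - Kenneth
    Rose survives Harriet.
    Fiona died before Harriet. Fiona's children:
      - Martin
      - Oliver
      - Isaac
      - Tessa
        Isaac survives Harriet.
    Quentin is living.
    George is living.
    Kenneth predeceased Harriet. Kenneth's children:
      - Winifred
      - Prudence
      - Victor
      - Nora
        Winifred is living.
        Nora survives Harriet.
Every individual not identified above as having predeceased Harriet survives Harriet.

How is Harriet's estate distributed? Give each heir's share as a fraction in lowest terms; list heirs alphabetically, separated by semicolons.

Diana, as surviving spouse, takes 2/5.
The remaining 3/5 passes to Harriet's descendants per stirpes.
The 3/5 is divided into 5 equal shares of 3/25 among Rose, Fiona, Quentin, George, Kenneth.
Rose is living and takes 3/25.
Fiona predeceased; the 3/25 allotted to Fiona's branch passes to Fiona's issue by representation.
The 3/25 is divided into 4 equal shares of 3/100 among Martin, Oliver, Isaac, Tessa.
Martin is living and takes 3/100.
Oliver is living and takes 3/100.
Isaac is living and takes 3/100.
Tessa is living and takes 3/100.
Quentin is living and takes 3/25.
George is living and takes 3/25.
Kenneth predeceased; the 3/25 allotted to Kenneth's branch passes to Kenneth's issue by representation.
The 3/25 is divided into 4 equal shares of 3/100 among Winifred, Prudence, Victor, Nora.
Winifred is living and takes 3/100.
Prudence is living and takes 3/100.
Victor is living and takes 3/100.
Nora is living and takes 3/100.

Diana 2/5; George 3/25; Isaac 3/100; Martin 3/100; Nora 3/100; Oliver 3/100; Prudence 3/100; Quentin 3/25; Rose 3/25; Tessa 3/100; Victor 3/100; Winifred 3/100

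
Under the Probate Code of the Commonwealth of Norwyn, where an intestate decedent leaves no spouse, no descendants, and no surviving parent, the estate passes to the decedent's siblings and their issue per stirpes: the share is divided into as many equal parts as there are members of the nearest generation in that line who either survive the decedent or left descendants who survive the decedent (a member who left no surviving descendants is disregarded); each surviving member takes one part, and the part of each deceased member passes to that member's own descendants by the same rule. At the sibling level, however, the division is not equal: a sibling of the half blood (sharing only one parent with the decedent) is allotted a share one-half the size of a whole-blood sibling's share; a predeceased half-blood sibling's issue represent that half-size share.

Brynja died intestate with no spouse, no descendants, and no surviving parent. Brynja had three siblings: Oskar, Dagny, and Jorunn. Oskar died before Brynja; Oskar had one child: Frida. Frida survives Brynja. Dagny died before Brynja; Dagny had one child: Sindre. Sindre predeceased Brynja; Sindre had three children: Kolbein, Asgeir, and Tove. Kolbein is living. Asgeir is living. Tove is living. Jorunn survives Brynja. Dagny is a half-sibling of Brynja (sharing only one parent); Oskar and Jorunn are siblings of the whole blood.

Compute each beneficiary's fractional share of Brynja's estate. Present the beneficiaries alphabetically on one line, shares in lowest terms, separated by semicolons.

No spouse, descendants, or parent survives, so the estate passes to Brynja's siblings per stirpes.
Half-blood siblings count for one-half the weight of whole-blood siblings at the initial division.
Dividing 1 in proportion to weights (total weight 5/2): Oskar (weight 1) → 2/5; Dagny (weight 1/2) → 1/5; Jorunn (weight 1) → 2/5.
Oskar predeceased; the 2/5 allotted to Oskar's branch passes to Oskar's issue by representation.
Frida is the sole taker at this level and receives the full 2/5.
Dagny predeceased; the 1/5 allotted to Dagny's branch passes to Dagny's issue by representation.
Sindre's line is the sole branch at this level, so the full 1/5 passes to Sindre's issue by representation.
The 1/5 is divided into 3 equal shares of 1/15 among Kolbein, Asgeir, Tove.
Kolbein is living and takes 1/15.
Asgeir is living and takes 1/15.
Tove is living and takes 1/15.
Jorunn is living and takes 2/5.

Asgeir 1/15; Frida 2/5; Jorunn 2/5; Kolbein 1/15; Tove 1/15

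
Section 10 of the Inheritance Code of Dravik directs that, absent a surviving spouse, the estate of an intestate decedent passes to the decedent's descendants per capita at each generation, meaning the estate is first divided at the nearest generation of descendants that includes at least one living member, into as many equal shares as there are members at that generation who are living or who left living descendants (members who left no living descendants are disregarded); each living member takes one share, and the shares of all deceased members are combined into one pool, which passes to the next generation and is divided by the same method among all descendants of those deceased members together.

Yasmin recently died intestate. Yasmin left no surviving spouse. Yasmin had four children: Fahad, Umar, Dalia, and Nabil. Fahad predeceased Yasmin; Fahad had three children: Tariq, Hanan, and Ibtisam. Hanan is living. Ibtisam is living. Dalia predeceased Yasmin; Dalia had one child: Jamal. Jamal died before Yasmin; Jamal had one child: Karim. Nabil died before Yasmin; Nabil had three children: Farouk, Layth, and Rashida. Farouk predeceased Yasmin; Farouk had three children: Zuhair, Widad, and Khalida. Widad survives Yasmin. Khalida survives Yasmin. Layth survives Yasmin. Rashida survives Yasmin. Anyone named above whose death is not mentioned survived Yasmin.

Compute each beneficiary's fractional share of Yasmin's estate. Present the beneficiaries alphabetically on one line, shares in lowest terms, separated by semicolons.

There is no surviving spouse, so the entire estate passes to Yasmin's descendants per capita at each generation.
At generation 1 (Fahad, Umar, Dalia, Nabil) there are 4 shares of (1)/4 = 1/4 each.
Living: Umar — each takes 1/4.
Deceased: Fahad, Dalia, and Nabil. Their combined 3/4 is pooled and carried to generation 2.
At generation 2 (Tariq, Hanan, Ibtisam, Jamal, Farouk, Layth, Rashida) there are 7 shares of (3/4)/7 = 3/28 each.
Living: Tariq, Hanan, Ibtisam, Layth, and Rashida — each takes 3/28.
Deceased: Jamal and Farouk. Their combined 3/14 is pooled and carried to generation 3.
At generation 3 (Karim, Zuhair, Widad, Khalida) there are 4 shares of (3/14)/4 = 3/56 each.
Living: Karim, Zuhair, Widad, and Khalida — each takes 3/56.

Hanan 3/28; Ibtisam 3/28; Karim 3/56; Khalida 3/56; Layth 3/28; Rashida 3/28; Tariq 3/28; Umar 1/4; Widad 3/56; Zuhair 3/56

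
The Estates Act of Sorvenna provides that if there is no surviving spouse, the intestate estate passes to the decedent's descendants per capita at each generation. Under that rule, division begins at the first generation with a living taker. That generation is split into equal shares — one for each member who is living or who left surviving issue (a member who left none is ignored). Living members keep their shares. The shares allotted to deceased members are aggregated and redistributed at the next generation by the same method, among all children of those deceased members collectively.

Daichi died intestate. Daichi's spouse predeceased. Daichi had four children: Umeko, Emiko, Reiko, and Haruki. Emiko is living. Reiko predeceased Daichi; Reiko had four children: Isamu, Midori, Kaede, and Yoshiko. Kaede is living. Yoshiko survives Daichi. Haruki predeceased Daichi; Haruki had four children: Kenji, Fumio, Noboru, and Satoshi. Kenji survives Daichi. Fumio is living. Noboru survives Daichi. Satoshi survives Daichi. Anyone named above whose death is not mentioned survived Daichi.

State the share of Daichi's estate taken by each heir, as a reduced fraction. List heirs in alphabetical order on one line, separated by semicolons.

Emiko 1/4; Fumio 1/16; Isamu 1/16; Kaede 1/16; Kenji 1/16; Midori 1/16; Noboru 1/16; Satoshi 1/16; Umeko 1/4; Yoshiko 1/16

There is no surviving spouse, so the entire estate passes to Daichi's descendants per capita at each generation.
At generation 1 (Umeko, Emiko, Reiko, Haruki) there are 4 shares of (1)/4 = 1/4 each.
Living: Umeko and Emiko — each takes 1/4.
Deceased: Reiko and Haruki. Their combined 1/2 is pooled and carried to generation 2.
At generation 2 (Isamu, Midori, Kaede, Yoshiko, Kenji, Fumio, Noboru, Satoshi) there are 8 shares of (1/2)/8 = 1/16 each.
Living: Isamu, Midori, Kaede, Yoshiko, Kenji, Fumio, Noboru, and Satoshi — each takes 1/16.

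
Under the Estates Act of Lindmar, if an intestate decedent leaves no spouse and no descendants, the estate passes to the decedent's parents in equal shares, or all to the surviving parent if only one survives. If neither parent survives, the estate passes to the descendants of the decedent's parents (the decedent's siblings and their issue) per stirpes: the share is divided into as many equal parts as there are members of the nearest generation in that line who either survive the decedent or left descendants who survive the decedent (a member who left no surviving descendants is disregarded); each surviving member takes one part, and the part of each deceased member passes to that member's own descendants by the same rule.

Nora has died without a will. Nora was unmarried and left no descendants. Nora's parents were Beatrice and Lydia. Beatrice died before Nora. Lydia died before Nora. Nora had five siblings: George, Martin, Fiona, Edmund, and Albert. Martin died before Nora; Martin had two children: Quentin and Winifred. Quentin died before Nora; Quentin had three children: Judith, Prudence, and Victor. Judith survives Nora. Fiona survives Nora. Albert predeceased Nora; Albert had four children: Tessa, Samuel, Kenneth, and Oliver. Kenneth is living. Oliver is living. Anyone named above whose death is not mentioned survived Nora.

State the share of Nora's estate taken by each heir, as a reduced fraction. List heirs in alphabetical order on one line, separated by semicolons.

Neither parent survives and there are no descendants, so the estate passes to Nora's siblings and their issue per stirpes.
The estate is divided into 5 equal shares of 1/5 among George, Martin, Fiona, Edmund, Albert.
George is living and takes 1/5.
Martin predeceased; the 1/5 allotted to Martin's branch passes to Martin's issue by representation.
The 1/5 is divided into 2 equal shares of 1/10 among Quentin, Winifred.
Quentin predeceased; the 1/10 allotted to Quentin's branch passes to Quentin's issue by representation.
The 1/10 is divided into 3 equal shares of 1/30 among Judith, Prudence, Victor.
Judith is living and takes 1/30.
Prudence is living and takes 1/30.
Victor is living and takes 1/30.
Winifred is living and takes 1/10.
Fiona is living and takes 1/5.
Edmund is living and takes 1/5.
Albert predeceased; the 1/5 allotted to Albert's branch passes to Albert's issue by representation.
The 1/5 is divided into 4 equal shares of 1/20 among Tessa, Samuel, Kenneth, Oliver.
Tessa is living and takes 1/20.
Samuel is living and takes 1/20.
Kenneth is living and takes 1/20.
Oliver is living and takes 1/20.

Edmund 1/5; Fiona 1/5; George 1/5; Judith 1/30; Kenneth 1/20; Oliver 1/20; Prudence 1/30; Samuel 1/20; Tessa 1/20; Victor 1/30; Winifred 1/10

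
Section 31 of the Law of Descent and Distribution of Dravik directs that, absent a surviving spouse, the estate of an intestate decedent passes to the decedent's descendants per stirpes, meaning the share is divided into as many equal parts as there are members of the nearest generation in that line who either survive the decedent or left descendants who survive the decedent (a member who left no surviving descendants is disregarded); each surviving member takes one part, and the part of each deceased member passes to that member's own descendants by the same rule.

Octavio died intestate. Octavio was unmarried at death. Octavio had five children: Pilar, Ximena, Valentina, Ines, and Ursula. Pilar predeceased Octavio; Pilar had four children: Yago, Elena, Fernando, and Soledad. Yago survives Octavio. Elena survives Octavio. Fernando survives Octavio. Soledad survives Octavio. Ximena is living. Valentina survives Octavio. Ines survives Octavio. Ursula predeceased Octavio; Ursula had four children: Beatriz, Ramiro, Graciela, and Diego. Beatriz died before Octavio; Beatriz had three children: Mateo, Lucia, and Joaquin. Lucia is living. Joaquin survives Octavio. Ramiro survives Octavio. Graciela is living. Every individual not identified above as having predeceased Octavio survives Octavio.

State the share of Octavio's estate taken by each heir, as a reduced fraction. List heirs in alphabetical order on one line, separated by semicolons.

Diego 1/20; Elena 1/20; Fernando 1/20; Graciela 1/20; Ines 1/5; Joaquin 1/60; Lucia 1/60; Mateo 1/60; Ramiro 1/20; Soledad 1/20; Valentina 1/5; Ximena 1/5; Yago 1/20

There is no surviving spouse, so the entire estate passes to Octavio's descendants per stirpes.
The estate is divided into 5 equal shares of 1/5 among Pilar, Ximena, Valentina, Ines, Ursula.
Pilar predeceased; the 1/5 allotted to Pilar's branch passes to Pilar's issue by representation.
The 1/5 is divided into 4 equal shares of 1/20 among Yago, Elena, Fernando, Soledad.
Yago is living and takes 1/20.
Elena is living and takes 1/20.
Fernando is living and takes 1/20.
Soledad is living and takes 1/20.
Ximena is living and takes 1/5.
Valentina is living and takes 1/5.
Ines is living and takes 1/5.
Ursula predeceased; the 1/5 allotted to Ursula's branch passes to Ursula's issue by representation.
The 1/5 is divided into 4 equal shares of 1/20 among Beatriz, Ramiro, Graciela, Diego.
Beatriz predeceased; the 1/20 allotted to Beatriz's branch passes to Beatriz's issue by representation.
The 1/20 is divided into 3 equal shares of 1/60 among Mateo, Lucia, Joaquin.
Mateo is living and takes 1/60.
Lucia is living and takes 1/60.
Joaquin is living and takes 1/60.
Ramiro is living and takes 1/20.
Graciela is living and takes 1/20.
Diego is living and takes 1/20.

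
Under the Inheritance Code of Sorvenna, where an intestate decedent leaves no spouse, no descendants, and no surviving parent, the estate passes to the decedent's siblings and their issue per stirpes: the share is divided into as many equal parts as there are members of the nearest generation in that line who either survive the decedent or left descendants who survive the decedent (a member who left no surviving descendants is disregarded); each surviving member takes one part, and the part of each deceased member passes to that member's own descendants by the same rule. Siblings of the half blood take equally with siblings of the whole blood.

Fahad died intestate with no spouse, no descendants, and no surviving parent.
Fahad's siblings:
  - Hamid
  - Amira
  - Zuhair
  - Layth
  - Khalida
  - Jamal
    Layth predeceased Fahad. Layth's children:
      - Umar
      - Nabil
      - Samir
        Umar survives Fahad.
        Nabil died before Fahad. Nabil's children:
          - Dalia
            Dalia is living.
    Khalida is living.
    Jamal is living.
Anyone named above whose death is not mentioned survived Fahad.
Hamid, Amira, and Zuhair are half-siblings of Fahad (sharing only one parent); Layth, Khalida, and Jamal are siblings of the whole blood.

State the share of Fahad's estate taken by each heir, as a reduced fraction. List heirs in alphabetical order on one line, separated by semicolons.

No spouse, descendants, or parent survives, so the estate passes to Fahad's siblings per stirpes.
Half-blood and whole-blood siblings take equally under the stated rule.
The estate is divided into 6 equal shares of 1/6 among Hamid, Amira, Zuhair, Layth, Khalida, Jamal.
Hamid is living and takes 1/6.
Amira is living and takes 1/6.
Zuhair is living and takes 1/6.
Layth predeceased; the 1/6 allotted to Layth's branch passes to Layth's issue by representation.
The 1/6 is divided into 3 equal shares of 1/18 among Umar, Nabil, Samir.
Umar is living and takes 1/18.
Nabil predeceased; the 1/18 allotted to Nabil's branch passes to Nabil's issue by representation.
Dalia is the sole taker at this level and receives the full 1/18.
Samir is living and takes 1/18.
Khalida is living and takes 1/6.
Jamal is living and takes 1/6.

Amira 1/6; Dalia 1/18; Hamid 1/6; Jamal 1/6; Khalida 1/6; Samir 1/18; Umar 1/18; Zuhair 1/6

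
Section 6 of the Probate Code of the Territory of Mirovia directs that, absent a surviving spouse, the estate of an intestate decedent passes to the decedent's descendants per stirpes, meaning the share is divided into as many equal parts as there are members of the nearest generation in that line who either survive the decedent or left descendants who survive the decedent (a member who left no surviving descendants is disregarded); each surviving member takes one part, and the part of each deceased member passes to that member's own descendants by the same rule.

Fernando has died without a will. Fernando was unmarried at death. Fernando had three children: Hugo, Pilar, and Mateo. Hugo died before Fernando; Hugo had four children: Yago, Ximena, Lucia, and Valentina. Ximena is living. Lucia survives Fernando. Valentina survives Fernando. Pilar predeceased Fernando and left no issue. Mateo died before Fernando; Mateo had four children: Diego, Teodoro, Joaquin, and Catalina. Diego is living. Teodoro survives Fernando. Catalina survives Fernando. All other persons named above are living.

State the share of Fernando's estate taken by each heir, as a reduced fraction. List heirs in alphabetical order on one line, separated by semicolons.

There is no surviving spouse, so the entire estate passes to Fernando's descendants per stirpes.
Pilar left no surviving issue, so that branch lapses and is disregarded.
The estate is divided into 2 equal shares of 1/2 among Hugo, Mateo.
Hugo predeceased; the 1/2 allotted to Hugo's branch passes to Hugo's issue by representation.
The 1/2 is divided into 4 equal shares of 1/8 among Yago, Ximena, Lucia, Valentina.
Yago is living and takes 1/8.
Ximena is living and takes 1/8.
Lucia is living and takes 1/8.
Valentina is living and takes 1/8.
Mateo predeceased; the 1/2 allotted to Mateo's branch passes to Mateo's issue by representation.
The 1/2 is divided into 4 equal shares of 1/8 among Diego, Teodoro, Joaquin, Catalina.
Diego is living and takes 1/8.
Teodoro is living and takes 1/8.
Joaquin is living and takes 1/8.
Catalina is living and takes 1/8.

Catalina 1/8; Diego 1/8; Joaquin 1/8; Lucia 1/8; Teodoro 1/8; Valentina 1/8; Ximena 1/8; Yago 1/8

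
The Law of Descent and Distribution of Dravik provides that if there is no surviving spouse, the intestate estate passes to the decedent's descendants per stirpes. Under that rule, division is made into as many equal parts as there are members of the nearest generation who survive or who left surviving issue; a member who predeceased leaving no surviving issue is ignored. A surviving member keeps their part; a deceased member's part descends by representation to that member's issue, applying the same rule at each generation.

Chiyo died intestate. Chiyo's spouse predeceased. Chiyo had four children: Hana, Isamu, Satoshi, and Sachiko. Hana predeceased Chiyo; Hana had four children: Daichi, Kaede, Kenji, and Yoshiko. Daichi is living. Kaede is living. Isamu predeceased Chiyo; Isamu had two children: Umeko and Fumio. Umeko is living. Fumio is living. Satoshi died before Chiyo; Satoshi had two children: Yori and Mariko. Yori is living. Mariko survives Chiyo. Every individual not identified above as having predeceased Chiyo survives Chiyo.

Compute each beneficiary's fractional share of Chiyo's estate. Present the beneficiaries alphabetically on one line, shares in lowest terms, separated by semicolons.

There is no surviving spouse, so the entire estate passes to Chiyo's descendants per stirpes.
The estate is divided into 4 equal shares of 1/4 among Hana, Isamu, Satoshi, Sachiko.
Hana predeceased; the 1/4 allotted to Hana's branch passes to Hana's issue by representation.
The 1/4 is divided into 4 equal shares of 1/16 among Daichi, Kaede, Kenji, Yoshiko.
Daichi is living and takes 1/16.
Kaede is living and takes 1/16.
Kenji is living and takes 1/16.
Yoshiko is living and takes 1/16.
Isamu predeceased; the 1/4 allotted to Isamu's branch passes to Isamu's issue by representation.
The 1/4 is divided into 2 equal shares of 1/8 among Umeko, Fumio.
Umeko is living and takes 1/8.
Fumio is living and takes 1/8.
Satoshi predeceased; the 1/4 allotted to Satoshi's branch passes to Satoshi's issue by representation.
The 1/4 is divided into 2 equal shares of 1/8 among Yori, Mariko.
Yori is living and takes 1/8.
Mariko is living and takes 1/8.
Sachiko is living and takes 1/4.

Daichi 1/16; Fumio 1/8; Kaede 1/16; Kenji 1/16; Mariko 1/8; Sachiko 1/4; Umeko 1/8; Yori 1/8; Yoshiko 1/16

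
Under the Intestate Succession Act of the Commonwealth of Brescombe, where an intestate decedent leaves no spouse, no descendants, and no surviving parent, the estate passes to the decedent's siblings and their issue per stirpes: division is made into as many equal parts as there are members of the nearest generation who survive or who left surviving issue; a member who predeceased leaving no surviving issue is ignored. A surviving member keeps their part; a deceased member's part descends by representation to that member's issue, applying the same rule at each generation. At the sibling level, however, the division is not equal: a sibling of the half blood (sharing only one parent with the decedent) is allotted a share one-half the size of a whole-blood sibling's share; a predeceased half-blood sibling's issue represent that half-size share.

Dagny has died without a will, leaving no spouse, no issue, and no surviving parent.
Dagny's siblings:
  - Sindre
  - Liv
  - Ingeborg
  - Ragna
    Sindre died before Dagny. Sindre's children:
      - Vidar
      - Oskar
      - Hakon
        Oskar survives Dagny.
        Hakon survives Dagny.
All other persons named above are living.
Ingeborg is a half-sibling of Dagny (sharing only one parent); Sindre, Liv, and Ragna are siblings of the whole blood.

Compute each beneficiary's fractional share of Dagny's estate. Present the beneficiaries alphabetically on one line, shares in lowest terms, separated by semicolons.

Hakon 2/21; Ingeborg 1/7; Liv 2/7; Oskar 2/21; Ragna 2/7; Vidar 2/21

No spouse, descendants, or parent survives, so the estate passes to Dagny's siblings per stirpes.
Half-blood siblings count for one-half the weight of whole-blood siblings at the initial division.
Dividing 1 in proportion to weights (total weight 7/2): Sindre (weight 1) → 2/7; Liv (weight 1) → 2/7; Ingeborg (weight 1/2) → 1/7; Ragna (weight 1) → 2/7.
Sindre predeceased; the 2/7 allotted to Sindre's branch passes to Sindre's issue by representation.
The 2/7 is divided into 3 equal shares of 2/21 among Vidar, Oskar, Hakon.
Vidar is living and takes 2/21.
Oskar is living and takes 2/21.
Hakon is living and takes 2/21.
Liv is living and takes 2/7.
Ingeborg is living and takes 1/7.
Ragna is living and takes 2/7.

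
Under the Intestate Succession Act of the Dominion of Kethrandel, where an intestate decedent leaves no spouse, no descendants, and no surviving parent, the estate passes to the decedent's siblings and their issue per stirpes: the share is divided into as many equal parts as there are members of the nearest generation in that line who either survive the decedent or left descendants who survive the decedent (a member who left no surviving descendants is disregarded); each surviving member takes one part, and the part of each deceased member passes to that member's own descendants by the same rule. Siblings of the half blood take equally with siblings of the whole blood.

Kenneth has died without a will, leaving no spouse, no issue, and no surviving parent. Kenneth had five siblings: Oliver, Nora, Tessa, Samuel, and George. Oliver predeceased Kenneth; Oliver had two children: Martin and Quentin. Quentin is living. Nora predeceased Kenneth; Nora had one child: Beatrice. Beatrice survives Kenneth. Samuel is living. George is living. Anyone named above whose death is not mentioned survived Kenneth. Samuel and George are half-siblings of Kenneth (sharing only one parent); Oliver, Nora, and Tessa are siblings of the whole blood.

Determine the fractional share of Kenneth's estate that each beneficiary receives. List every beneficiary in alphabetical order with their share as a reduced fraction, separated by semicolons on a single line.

Beatrice 1/5; George 1/5; Martin 1/10; Quentin 1/10; Samuel 1/5; Tessa 1/5

No spouse, descendants, or parent survives, so the estate passes to Kenneth's siblings per stirpes.
Half-blood and whole-blood siblings take equally under the stated rule.
The estate is divided into 5 equal shares of 1/5 among Oliver, Nora, Tessa, Samuel, George.
Oliver predeceased; the 1/5 allotted to Oliver's branch passes to Oliver's issue by representation.
The 1/5 is divided into 2 equal shares of 1/10 among Martin, Quentin.
Martin is living and takes 1/10.
Quentin is living and takes 1/10.
Nora predeceased; the 1/5 allotted to Nora's branch passes to Nora's issue by representation.
Beatrice is the sole taker at this level and receives the full 1/5.
Tessa is living and takes 1/5.
Samuel is living and takes 1/5.
George is living and takes 1/5.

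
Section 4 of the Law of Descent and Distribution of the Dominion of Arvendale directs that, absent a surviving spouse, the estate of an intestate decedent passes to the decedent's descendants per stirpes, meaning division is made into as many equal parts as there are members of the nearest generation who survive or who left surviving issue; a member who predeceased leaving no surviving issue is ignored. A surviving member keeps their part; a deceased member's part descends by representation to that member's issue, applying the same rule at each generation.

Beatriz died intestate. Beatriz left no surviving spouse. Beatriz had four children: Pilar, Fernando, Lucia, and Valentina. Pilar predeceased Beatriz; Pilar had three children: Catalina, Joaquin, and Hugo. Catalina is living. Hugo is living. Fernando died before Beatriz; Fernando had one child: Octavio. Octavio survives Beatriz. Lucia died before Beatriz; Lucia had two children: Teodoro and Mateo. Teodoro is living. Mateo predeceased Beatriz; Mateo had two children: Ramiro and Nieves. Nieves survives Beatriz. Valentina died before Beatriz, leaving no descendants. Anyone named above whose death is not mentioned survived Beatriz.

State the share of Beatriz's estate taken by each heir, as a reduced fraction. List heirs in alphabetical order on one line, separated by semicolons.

Catalina 1/9; Hugo 1/9; Joaquin 1/9; Nieves 1/12; Octavio 1/3; Ramiro 1/12; Teodoro 1/6

There is no surviving spouse, so the entire estate passes to Beatriz's descendants per stirpes.
Valentina left no surviving issue, so that branch lapses and is disregarded.
The estate is divided into 3 equal shares of 1/3 among Pilar, Fernando, Lucia.
Pilar predeceased; the 1/3 allotted to Pilar's branch passes to Pilar's issue by representation.
The 1/3 is divided into 3 equal shares of 1/9 among Catalina, Joaquin, Hugo.
Catalina is living and takes 1/9.
Joaquin is living and takes 1/9.
Hugo is living and takes 1/9.
Fernando predeceased; the 1/3 allotted to Fernando's branch passes to Fernando's issue by representation.
Octavio is the sole taker at this level and receives the full 1/3.
Lucia predeceased; the 1/3 allotted to Lucia's branch passes to Lucia's issue by representation.
The 1/3 is divided into 2 equal shares of 1/6 among Teodoro, Mateo.
Teodoro is living and takes 1/6.
Mateo predeceased; the 1/6 allotted to Mateo's branch passes to Mateo's issue by representation.
The 1/6 is divided into 2 equal shares of 1/12 among Ramiro, Nieves.
Ramiro is living and takes 1/12.
Nieves is living and takes 1/12.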